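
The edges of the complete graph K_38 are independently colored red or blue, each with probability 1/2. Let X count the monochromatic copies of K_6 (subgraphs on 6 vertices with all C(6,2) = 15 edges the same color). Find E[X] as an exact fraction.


Let X = Σ_S X_S over the C(38, 6) = 2760681 subsets S of size 6, where X_S = 1 if the K_6 on S is monochromatic.
For a fixed S, the K_6 on S has C(6, 2) = 15 edges. P[all 15 edges red] = (1/2)^15, and likewise for blue, so P[monochromatic] = 2·(1/2)^15 = 2^{1 − 15} = 1/16384.
Summing: E[X] = C(38, 6) · 2^{1 − 15} = 2760681 · 1/16384 = 2760681/16384.
Numerically: E[X] ≈ 168.499.

E[X] = C(38,6)·2^(1−C(6,2)) = 2760681/16384 ≈ 168.499.


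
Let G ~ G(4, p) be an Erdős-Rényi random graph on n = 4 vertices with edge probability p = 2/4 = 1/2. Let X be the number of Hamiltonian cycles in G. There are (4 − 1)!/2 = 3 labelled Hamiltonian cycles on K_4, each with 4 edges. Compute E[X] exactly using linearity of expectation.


K_4 has (4 − 1)!/2 = 3 labelled Hamiltonian cycles.
For each such Hamiltonian cycle H, let X_H = 1 if all 4 edges of H are present in G. Then P[X_H = 1] = p^{4} = (1/2)^{4} = 1/16.
By linearity: E[X] = Σ_H E[X_H] = 3 · p^{4} = 3 · 1/16 = 3/16.
Numerically: E[X] ≈ 0.1875.

E[X] = 3 · (1/2)^{4} = 3/16 ≈ 0.1875.


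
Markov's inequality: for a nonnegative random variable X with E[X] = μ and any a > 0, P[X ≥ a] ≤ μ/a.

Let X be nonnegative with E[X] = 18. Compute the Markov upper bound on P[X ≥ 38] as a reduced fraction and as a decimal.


μ = E[X] = 18, a = 38.
Markov: P[X ≥ 38] ≤ μ/a = (18)/38 = 9/19.
Numerically: ≈ 0.47368.
(Since a = 38 > μ = 18.00000, the bound 9/19 is < 1 and informative.)

P[X ≥ 38] ≤ 9/19 ≈ 0.47368.


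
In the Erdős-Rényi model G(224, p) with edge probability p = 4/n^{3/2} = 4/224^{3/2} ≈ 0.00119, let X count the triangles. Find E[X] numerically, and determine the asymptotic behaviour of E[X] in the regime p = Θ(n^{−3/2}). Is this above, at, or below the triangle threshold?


Number of potential triangles: C(224, 3) = 1848224.
Each occurs with probability p³ ≈ (0.00119)³ ≈ 1.69849e-09.
By linearity: E[X] = C(224, 3)·p³ ≈ 1848224 · 1.69849e-09 ≈ 0.003.
Since α = 3/2 > 1, p = c/n^{3/2} = o(1/n) is below the triangle threshold p ~ 1/n. Asymptotically E[X] ~ (c³/6)·n^{3(1−α)} = (4³/6)·n^{-1.5} → 0, so by Markov's inequality G has no triangles w.h.p.

E[X] ≈ 0.003; in regime p = Θ(1/n^{3/2}) E[X] tends to 0 (below the triangle threshold p ~ 1/n).


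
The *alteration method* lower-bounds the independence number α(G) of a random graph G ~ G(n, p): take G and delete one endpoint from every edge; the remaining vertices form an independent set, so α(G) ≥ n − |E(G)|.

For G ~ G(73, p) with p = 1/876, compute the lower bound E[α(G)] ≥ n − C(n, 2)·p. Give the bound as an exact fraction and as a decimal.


E[|E(G)|] = C(73, 2)·p = 2628 · (1/876) = 3.
E[α(G)] ≥ n − E[|E(G)|] = 73 − 3 = 70.
Numerically: ≈ 70.0000.
(This is only a lower bound; the true E[α(G)] may be larger.)

E[α(G)] ≥ 70 ≈ 70.0000.


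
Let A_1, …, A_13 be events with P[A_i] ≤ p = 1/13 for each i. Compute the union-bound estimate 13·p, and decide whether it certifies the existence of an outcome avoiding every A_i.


Union bound: P[∪_{i=1}^{13} A_i] ≤ Σ_i P[A_i] ≤ 13·p = 13·(1/13) = 1.
Numerically: 1 ≈ 1.0000.
Is 1 < 1? NO.
Since the bound 1 is ≥ 1, the union bound is uninformative here; it does NOT by itself certify existence.

13·p = 1 ≈ 1.0000; existence NOT certified by the union bound.


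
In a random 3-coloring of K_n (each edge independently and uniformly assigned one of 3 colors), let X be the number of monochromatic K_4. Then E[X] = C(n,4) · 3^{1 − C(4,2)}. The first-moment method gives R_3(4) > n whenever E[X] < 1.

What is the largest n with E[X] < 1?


We need C(n, 4) · 3^{1 − 6} < 1, i.e. C(n, 4) < 3^{6 − 1} = 243.
Check values of n near the boundary:
  n = 9: C(9, 4) = 126; 126 < 243? YES
  n = 10: C(10, 4) = 210; 210 < 243? YES
  n = 11: C(11, 4) = 330; 330 < 243? NO
  n = 12: C(12, 4) = 495; 495 < 243? NO
The largest n with C(n, 4) < 243 is n = 10 (where E[X] = 70/81 ≈ 0.86420). Hence R_3(4) > 10, i.e. R_3(4) ≥ 11.

Largest n = 10; hence R_3(4) > 10.


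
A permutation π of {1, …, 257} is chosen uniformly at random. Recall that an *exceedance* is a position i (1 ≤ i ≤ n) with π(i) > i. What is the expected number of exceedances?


Write X = Σ_{i=1}^{257} X_i, where X_i = 1_{π(i) > i}.
For each fixed i, π(i) is uniform over {1, …, 257} (marginal of a uniform permutation), so P[π(i) > i] = (n − i)/n. Summing: Σ_{i=1}^{257} (n − i)/n = (0 + 1 + … + 256)/257 = 257(257 − 1)/(2·257) = (257 − 1)/2.
Hence E[X] = Σ_{i=1}^{257} (257 − i)/257 = 128 ≈ 128.00000.

E[X] = 128 = 128.00000.


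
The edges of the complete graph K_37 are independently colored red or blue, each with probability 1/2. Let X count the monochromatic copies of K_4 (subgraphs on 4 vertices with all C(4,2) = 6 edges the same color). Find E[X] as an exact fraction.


Let X = Σ_S X_S over the C(37, 4) = 66045 subsets S of size 4, where X_S = 1 if the K_4 on S is monochromatic.
For a fixed S, the K_4 on S has C(4, 2) = 6 edges. P[all 6 edges red] = (1/2)^6, and likewise for blue, so P[monochromatic] = 2·(1/2)^6 = 2^{1 − 6} = 1/32.
By linearity: E[X] = C(37, 4) · 2^{1 − 6} = 66045 · 1/32 = 66045/32.
Numerically: E[X] ≈ 2063.90625.

E[X] = C(37,4)·2^(1−C(4,2)) = 66045/32 ≈ 2063.90625.


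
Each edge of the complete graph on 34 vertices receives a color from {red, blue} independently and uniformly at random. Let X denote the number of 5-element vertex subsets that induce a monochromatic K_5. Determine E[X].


Let X = Σ_S X_S over the C(34, 5) = 278256 subsets S of size 5, where X_S = 1 if the K_5 on S is monochromatic.
For a fixed S, the K_5 on S has C(5, 2) = 10 edges. P[all 10 edges red] = (1/2)^10, and likewise for blue, so P[monochromatic] = 2·(1/2)^10 = 2^{1 − 10} = 1/512.
By linearity of expectation: E[X] = C(34, 5) · 2^{1 − 10} = 278256 · 1/512 = 17391/32.
Numerically: E[X] ≈ 543.46875.

E[X] = C(34,5)·2^(1−C(5,2)) = 17391/32 ≈ 543.46875.


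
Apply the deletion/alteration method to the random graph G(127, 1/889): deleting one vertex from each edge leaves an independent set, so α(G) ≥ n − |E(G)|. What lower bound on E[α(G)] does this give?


E[|E(G)|] = C(127, 2)·p = 8001 · (1/889) = 9.
E[α(G)] ≥ n − E[|E(G)|] = 127 − 9 = 118.
Numerically: ≈ 118.000000.
(This is only a lower bound; the true E[α(G)] may be larger.)

E[α(G)] ≥ 118 ≈ 118.000000.


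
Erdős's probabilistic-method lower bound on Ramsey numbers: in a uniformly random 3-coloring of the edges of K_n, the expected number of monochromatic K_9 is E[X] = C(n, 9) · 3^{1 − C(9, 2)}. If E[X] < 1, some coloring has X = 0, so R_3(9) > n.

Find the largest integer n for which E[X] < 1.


We need C(n, 9) · 3^{1 − 36} < 1, i.e. C(n, 9) < 3^{36 − 1} = 50031545098999707.
Check values of n near the boundary:
  n = 296: C(296, 9) = 42513789098994080; 42513789098994080 < 50031545098999707? YES
  n = 297: C(297, 9) = 43842345008337645; 43842345008337645 < 50031545098999707? YES
  n = 298: C(298, 9) = 45207677551849890; 45207677551849890 < 50031545098999707? YES
  n = 299: C(299, 9) = 46610674441390059; 46610674441390059 < 50031545098999707? YES
  n = 300: C(300, 9) = 48052241692154700; 48052241692154700 < 50031545098999707? YES
  n = 301: C(301, 9) = 49533303936090975; 49533303936090975 < 50031545098999707? YES
  n = 302: C(302, 9) = 51054804739588650; 51054804739588650 < 50031545098999707? NO
  n = 303: C(303, 9) = 52617706925494425; 52617706925494425 < 50031545098999707? NO
The largest n with C(n, 9) < 50031545098999707 is n = 301 (where E[X] = 16511101312030325/16677181699666569 ≈ 0.9900). Hence R_3(9) > 301, i.e. R_3(9) ≥ 302.

Largest n = 301; hence R_3(9) > 301.


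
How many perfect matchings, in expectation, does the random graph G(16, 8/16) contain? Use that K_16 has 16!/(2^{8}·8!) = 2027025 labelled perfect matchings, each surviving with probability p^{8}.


K_16 has 16!/(2^{8}·8!) = 2027025 labelled perfect matchings.
For each such perfect matching H, let X_H = 1 if all 8 edges of H are present in G. Then P[X_H = 1] = p^{8} = (1/2)^{8} = 1/256.
Summing the indicators: E[X] = Σ_H E[X_H] = 2027025 · p^{8} = 2027025 · 1/256 = 2027025/256.
Numerically: E[X] ≈ 7918.1.

E[X] = 2027025 · (1/2)^{8} = 2027025/256 ≈ 7918.1.


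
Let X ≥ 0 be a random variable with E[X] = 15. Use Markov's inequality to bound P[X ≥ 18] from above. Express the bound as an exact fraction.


μ = E[X] = 15, a = 18.
Markov: P[X ≥ 18] ≤ μ/a = (15)/18 = 5/6.
Numerically: ≈ 0.8333.
(Since a = 18 > μ = 15.0000, the bound 5/6 is < 1 and informative.)

P[X ≥ 18] ≤ 5/6 ≈ 0.8333.


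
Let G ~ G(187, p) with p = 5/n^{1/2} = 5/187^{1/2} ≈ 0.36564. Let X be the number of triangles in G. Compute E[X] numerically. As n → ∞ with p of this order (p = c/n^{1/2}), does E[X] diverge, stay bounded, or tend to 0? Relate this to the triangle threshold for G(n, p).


Number of potential triangles: C(187, 3) = 1072445.
Each occurs with probability p³ ≈ (0.36564)³ ≈ 4.8881847e-02.
By linearity: E[X] = C(187, 3)·p³ ≈ 1072445 · 4.8881847e-02 ≈ 52423.09190.
Since α = 1/2 < 1, p = c/n^{1/2} ≫ 1/n is above the triangle threshold p ~ 1/n. Asymptotically E[X] ~ (c³/6)·n^{3(1−α)} = (5³/6)·n^{1.5} → ∞; triangles are abundant w.h.p.

E[X] ≈ 52423.09190; in regime p = Θ(1/n^{1/2}) E[X] diverges (above the triangle threshold p ~ 1/n).


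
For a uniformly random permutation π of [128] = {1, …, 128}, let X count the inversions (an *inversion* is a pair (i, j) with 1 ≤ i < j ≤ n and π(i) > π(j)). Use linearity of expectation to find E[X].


Write X = Σ X_I over the C(128, 2) = 8128 pairs i < j, with X_I the indicator of one inversion.
There are 8128 indicators.
For each fixed pair i < j, the values π(i) and π(j) are two distinct elements of {1, …, 128} in uniformly random order; by symmetry P[π(i) > π(j)] = 1/2.
By linearity: E[X] = 8128 · (1/2) = C(128, 2) · (1/2) = 8128/2 = 4064 ≈ 4064.000000.

E[X] = 4064 = 4064.000000.


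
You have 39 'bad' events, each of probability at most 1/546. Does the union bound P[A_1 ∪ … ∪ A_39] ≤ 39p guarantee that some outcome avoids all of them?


Union bound: P[∪_{i=1}^{39} A_i] ≤ Σ_i P[A_i] ≤ 39·p = 39·(1/546) = 1/14.
Numerically: 1/14 ≈ 0.0714.
Is 1/14 < 1? YES.
Since P[∪ A_i] ≤ 1/14 < 1, the complement has P[∩ A_i^c] ≥ 1 − 1/14 = 13/14 > 0, so some outcome avoids every A_i.

39·p = 1/14 ≈ 0.0714; existence CERTIFIED by the union bound.


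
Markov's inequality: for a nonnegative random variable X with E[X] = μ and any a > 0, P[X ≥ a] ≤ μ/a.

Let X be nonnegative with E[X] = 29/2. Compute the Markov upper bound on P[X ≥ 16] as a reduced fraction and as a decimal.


μ = E[X] = 29/2, a = 16.
Markov: P[X ≥ 16] ≤ μ/a = (29/2)/16 = 29/32.
Numerically: ≈ 0.90625.
(Since a = 16 > μ = 14.50000, the bound 29/32 is < 1 and informative.)

P[X ≥ 16] ≤ 29/32 ≈ 0.90625.


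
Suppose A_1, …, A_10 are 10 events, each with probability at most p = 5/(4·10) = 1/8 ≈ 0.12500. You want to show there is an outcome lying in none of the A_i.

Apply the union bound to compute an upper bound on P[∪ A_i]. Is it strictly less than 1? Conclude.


Union bound: P[∪_{i=1}^{10} A_i] ≤ Σ_i P[A_i] ≤ 10·p = 10·(1/8) = 5/4.
Numerically: 5/4 ≈ 1.25000.
Is 5/4 < 1? NO.
Since the bound 5/4 is ≥ 1, the union bound is uninformative here; it does NOT by itself certify existence.

10·p = 5/4 ≈ 1.25000; existence NOT certified by the union bound.


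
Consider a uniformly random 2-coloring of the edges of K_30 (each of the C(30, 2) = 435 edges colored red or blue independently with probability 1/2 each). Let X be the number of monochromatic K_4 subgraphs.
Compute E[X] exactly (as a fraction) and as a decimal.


Let X = Σ_S X_S over the C(30, 4) = 27405 subsets S of size 4, where X_S = 1 if the K_4 on S is monochromatic.
For a fixed S, the K_4 on S has C(4, 2) = 6 edges. P[all 6 edges red] = (1/2)^6, and likewise for blue, so P[monochromatic] = 2·(1/2)^6 = 2^{1 − 6} = 1/32.
By linearity: E[X] = C(30, 4) · 2^{1 − 6} = 27405 · 1/32 = 27405/32.
Numerically: E[X] ≈ 856.40625.

E[X] = C(30,4)·2^(1−C(4,2)) = 27405/32 ≈ 856.40625.


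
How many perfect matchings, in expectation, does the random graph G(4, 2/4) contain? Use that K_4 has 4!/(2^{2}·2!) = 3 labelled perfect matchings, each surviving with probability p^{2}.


K_4 has 4!/(2^{2}·2!) = 3 labelled perfect matchings.
For each such perfect matching H, let X_H = 1 if all 2 edges of H are present in G. Then P[X_H = 1] = p^{2} = (1/2)^{2} = 1/4.
By linearity: E[X] = Σ_H E[X_H] = 3 · p^{2} = 3 · 1/4 = 3/4.
Numerically: E[X] ≈ 0.75.

E[X] = 3 · (1/2)^{2} = 3/4 ≈ 0.75.


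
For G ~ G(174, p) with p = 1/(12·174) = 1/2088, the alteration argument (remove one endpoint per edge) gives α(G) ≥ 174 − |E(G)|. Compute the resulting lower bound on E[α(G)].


E[|E(G)|] = C(174, 2)·p = 15051 · (1/2088) = 173/24.
E[α(G)] ≥ n − E[|E(G)|] = 174 − 173/24 = 4003/24.
Numerically: ≈ 166.792.
(This is only a lower bound; the true E[α(G)] may be larger.)

E[α(G)] ≥ 4003/24 ≈ 166.792.


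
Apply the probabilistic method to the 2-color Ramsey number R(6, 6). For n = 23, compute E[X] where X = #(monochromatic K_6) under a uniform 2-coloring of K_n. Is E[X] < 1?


E[X] = C(23, 6) · 2^{1 − 15} = 100947 · 2^{−14} = 100947/16384.
As a reduced fraction: E[X] = 100947/16384 ≈ 6.1613.
Is E[X] < 1? NO.
Since E[X] ≥ 1, the first-moment bound is inconclusive at n = 23; it does NOT by itself certify R(6, 6) > 23.

E[X] = 100947/16384 ≈ 6.1613; E[X] ≥ 1; first-moment method inconclusive here.


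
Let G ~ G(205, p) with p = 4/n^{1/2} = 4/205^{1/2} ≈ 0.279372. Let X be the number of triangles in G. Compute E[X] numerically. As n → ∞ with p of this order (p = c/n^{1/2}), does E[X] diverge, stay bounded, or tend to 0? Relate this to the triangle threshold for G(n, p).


Number of potential triangles: C(205, 3) = 1414910.
Each occurs with probability p³ ≈ (0.279372)³ ≈ 2.18046531e-02.
By linearity: E[X] = C(205, 3)·p³ ≈ 1414910 · 2.18046531e-02 ≈ 30851.621769.
Since α = 1/2 < 1, p = c/n^{1/2} ≫ 1/n is above the triangle threshold p ~ 1/n. Asymptotically E[X] ~ (c³/6)·n^{3(1−α)} = (4³/6)·n^{1.5} → ∞; triangles are abundant w.h.p.

E[X] ≈ 30851.621769; in regime p = Θ(1/n^{1/2}) E[X] diverges (above the triangle threshold p ~ 1/n).


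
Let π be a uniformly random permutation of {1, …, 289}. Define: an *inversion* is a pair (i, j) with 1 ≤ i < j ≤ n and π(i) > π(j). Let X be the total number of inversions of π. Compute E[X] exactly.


Write X = Σ X_I over the C(289, 2) = 41616 pairs i < j, with X_I the indicator of one inversion.
There are 41616 indicators.
For each fixed pair i < j, the values π(i) and π(j) are two distinct elements of {1, …, 289} in uniformly random order; by symmetry P[π(i) > π(j)] = 1/2.
By linearity: E[X] = 41616 · (1/2) = C(289, 2) · (1/2) = 41616/2 = 20808 ≈ 20808.0000.

E[X] = 20808 = 20808.0000.


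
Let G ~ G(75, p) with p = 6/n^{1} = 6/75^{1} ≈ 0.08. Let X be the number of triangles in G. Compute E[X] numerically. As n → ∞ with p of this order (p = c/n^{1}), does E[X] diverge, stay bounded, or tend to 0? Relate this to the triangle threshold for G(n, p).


Number of potential triangles: C(75, 3) = 67525.
Each occurs with probability p³ ≈ (0.08)³ ≈ 5.12000000e-04.
By linearity: E[X] = C(75, 3)·p³ ≈ 67525 · 5.12000000e-04 ≈ 34.572800.
Here α = 1, so p = 6/n is exactly at the triangle threshold p ~ 1/n. Asymptotically E[X] → c³/6 = 6³/6 = 36 ≈ 36.000000, a bounded constant. In this regime the triangle count is asymptotically Poisson(c³/6).

E[X] ≈ 34.572800; in regime p = Θ(1/n^{1}) E[X] stays bounded (at the triangle threshold p ~ 1/n).


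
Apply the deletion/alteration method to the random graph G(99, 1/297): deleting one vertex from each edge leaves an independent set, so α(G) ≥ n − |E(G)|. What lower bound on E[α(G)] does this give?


E[|E(G)|] = C(99, 2)·p = 4851 · (1/297) = 49/3.
E[α(G)] ≥ n − E[|E(G)|] = 99 − 49/3 = 248/3.
Numerically: ≈ 82.6667.
(This is only a lower bound; the true E[α(G)] may be larger.)

E[α(G)] ≥ 248/3 ≈ 82.6667.


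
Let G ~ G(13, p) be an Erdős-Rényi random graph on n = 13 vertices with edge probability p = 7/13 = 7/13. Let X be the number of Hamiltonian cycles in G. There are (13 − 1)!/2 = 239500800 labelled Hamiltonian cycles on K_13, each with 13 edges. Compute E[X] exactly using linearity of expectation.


K_13 has (13 − 1)!/2 = 239500800 labelled Hamiltonian cycles.
For each such Hamiltonian cycle H, let X_H = 1 if all 13 edges of H are present in G. Then P[X_H = 1] = p^{13} = (7/13)^{13} = 96889010407/302875106592253.
By linearity: E[X] = Σ_H E[X_H] = 239500800 · p^{13} = 239500800 · 96889010407/302875106592253 = 23204995503684825600/302875106592253.
Numerically: E[X] ≈ 76616.

E[X] = 239500800 · (7/13)^{13} = 23204995503684825600/302875106592253 ≈ 76616.


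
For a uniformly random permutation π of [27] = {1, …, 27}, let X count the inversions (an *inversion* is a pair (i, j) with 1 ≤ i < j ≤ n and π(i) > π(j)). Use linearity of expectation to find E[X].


Write X = Σ X_I over the C(27, 2) = 351 pairs i < j, with X_I the indicator of one inversion.
There are 351 indicators.
For each fixed pair i < j, the values π(i) and π(j) are two distinct elements of {1, …, 27} in uniformly random order; by symmetry P[π(i) > π(j)] = 1/2.
By linearity: E[X] = 351 · (1/2) = C(27, 2) · (1/2) = 351/2 = 351/2 ≈ 175.500000.

E[X] = 351/2 = 175.500000.


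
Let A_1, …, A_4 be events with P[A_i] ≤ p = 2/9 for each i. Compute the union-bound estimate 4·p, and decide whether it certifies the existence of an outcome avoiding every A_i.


Union bound: P[∪_{i=1}^{4} A_i] ≤ Σ_i P[A_i] ≤ 4·p = 4·(2/9) = 8/9.
Numerically: 8/9 ≈ 0.889.
Is 8/9 < 1? YES.
Since P[∪ A_i] ≤ 8/9 < 1, the complement has P[∩ A_i^c] ≥ 1 − 8/9 = 1/9 > 0, so some outcome avoids every A_i.

4·p = 8/9 ≈ 0.889; existence CERTIFIED by the union bound.


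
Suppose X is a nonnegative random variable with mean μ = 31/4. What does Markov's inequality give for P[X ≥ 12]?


μ = E[X] = 31/4, a = 12.
Markov: P[X ≥ 12] ≤ μ/a = (31/4)/12 = 31/48.
Numerically: ≈ 0.646.
(Since a = 12 > μ = 7.750, the bound 31/48 is < 1 and informative.)

P[X ≥ 12] ≤ 31/48 ≈ 0.646.


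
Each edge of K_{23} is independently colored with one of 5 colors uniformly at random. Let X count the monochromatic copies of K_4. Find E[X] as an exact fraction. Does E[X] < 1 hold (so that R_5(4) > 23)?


E[X] = C(23, 4) · 5^{1 − 6} = 8855 · 5^{−5} = 8855/3125.
As a reduced fraction: E[X] = 1771/625 ≈ 2.83360.
Is E[X] < 1? NO.
Since E[X] ≥ 1, the first-moment bound is inconclusive at n = 23; it does NOT by itself certify R_5(4) > 23.

E[X] = 1771/625 ≈ 2.83360; E[X] ≥ 1; first-moment method inconclusive here.


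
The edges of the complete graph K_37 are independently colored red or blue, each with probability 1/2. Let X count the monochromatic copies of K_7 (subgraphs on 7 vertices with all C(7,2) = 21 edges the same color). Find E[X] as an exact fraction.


Let X = Σ_S X_S over the C(37, 7) = 10295472 subsets S of size 7, where X_S = 1 if the K_7 on S is monochromatic.
For a fixed S, the K_7 on S has C(7, 2) = 21 edges. P[all 21 edges red] = (1/2)^21, and likewise for blue, so P[monochromatic] = 2·(1/2)^21 = 2^{1 − 21} = 1/1048576.
By linearity: E[X] = C(37, 7) · 2^{1 − 21} = 10295472 · 1/1048576 = 643467/65536.
Numerically: E[X] ≈ 9.818527.

E[X] = C(37,7)·2^(1−C(7,2)) = 643467/65536 ≈ 9.818527.


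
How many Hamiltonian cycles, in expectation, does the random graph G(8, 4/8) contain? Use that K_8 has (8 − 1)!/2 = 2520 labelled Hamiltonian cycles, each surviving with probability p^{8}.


K_8 has (8 − 1)!/2 = 2520 labelled Hamiltonian cycles.
For each such Hamiltonian cycle H, let X_H = 1 if all 8 edges of H are present in G. Then P[X_H = 1] = p^{8} = (1/2)^{8} = 1/256.
By linearity of expectation: E[X] = Σ_H E[X_H] = 2520 · p^{8} = 2520 · 1/256 = 315/32.
Numerically: E[X] ≈ 9.844.

E[X] = 2520 · (1/2)^{8} = 315/32 ≈ 9.844.


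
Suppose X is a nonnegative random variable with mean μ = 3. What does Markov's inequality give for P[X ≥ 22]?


μ = E[X] = 3, a = 22.
Markov: P[X ≥ 22] ≤ μ/a = (3)/22 = 3/22.
Numerically: ≈ 0.1364.
(Since a = 22 > μ = 3.0000, the bound 3/22 is < 1 and informative.)

P[X ≥ 22] ≤ 3/22 ≈ 0.1364.


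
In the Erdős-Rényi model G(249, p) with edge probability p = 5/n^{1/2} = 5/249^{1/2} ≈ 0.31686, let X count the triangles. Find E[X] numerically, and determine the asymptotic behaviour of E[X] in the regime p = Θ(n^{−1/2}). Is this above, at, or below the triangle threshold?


Number of potential triangles: C(249, 3) = 2542124.
Each occurs with probability p³ ≈ (0.31686)³ ≈ 3.1813466e-02.
By linearity: E[X] = C(249, 3)·p³ ≈ 2542124 · 3.1813466e-02 ≈ 80873.77644.
Since α = 1/2 < 1, p = c/n^{1/2} ≫ 1/n is above the triangle threshold p ~ 1/n. Asymptotically E[X] ~ (c³/6)·n^{3(1−α)} = (5³/6)·n^{1.5} → ∞; triangles are abundant w.h.p.

E[X] ≈ 80873.77644; in regime p = Θ(1/n^{1/2}) E[X] diverges (above the triangle threshold p ~ 1/n).


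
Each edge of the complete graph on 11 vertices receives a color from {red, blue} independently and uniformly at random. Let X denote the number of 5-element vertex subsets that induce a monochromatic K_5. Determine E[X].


Let X = Σ_S X_S over the C(11, 5) = 462 subsets S of size 5, where X_S = 1 if the K_5 on S is monochromatic.
For a fixed S, the K_5 on S has C(5, 2) = 10 edges. P[all 10 edges red] = (1/2)^10, and likewise for blue, so P[monochromatic] = 2·(1/2)^10 = 2^{1 − 10} = 1/512.
By linearity of expectation: E[X] = C(11, 5) · 2^{1 − 10} = 462 · 1/512 = 231/256.
Numerically: E[X] ≈ 0.9023.

E[X] = C(11,5)·2^(1−C(5,2)) = 231/256 ≈ 0.9023.


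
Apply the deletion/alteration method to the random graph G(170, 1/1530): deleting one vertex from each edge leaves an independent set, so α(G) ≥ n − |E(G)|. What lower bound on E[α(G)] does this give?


E[|E(G)|] = C(170, 2)·p = 14365 · (1/1530) = 169/18.
E[α(G)] ≥ n − E[|E(G)|] = 170 − 169/18 = 2891/18.
Numerically: ≈ 160.611.
(This is only a lower bound; the true E[α(G)] may be larger.)

E[α(G)] ≥ 2891/18 ≈ 160.611.


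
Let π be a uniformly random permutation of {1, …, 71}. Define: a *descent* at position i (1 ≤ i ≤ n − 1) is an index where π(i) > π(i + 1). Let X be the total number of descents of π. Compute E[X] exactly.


Write X = Σ X_I over i = 1, …, 70, with X_I the indicator of one descent.
There are 70 indicators.
For each fixed i, the pair (π(i), π(i+1)) is a uniformly random ordered pair of distinct values from {1, …, 71}; by symmetry P[π(i) > π(i+1)] = 1/2.
By linearity: E[X] = 70 · (1/2) = (71 − 1) · (1/2) = 35 ≈ 35.00000.

E[X] = 35 = 35.00000.


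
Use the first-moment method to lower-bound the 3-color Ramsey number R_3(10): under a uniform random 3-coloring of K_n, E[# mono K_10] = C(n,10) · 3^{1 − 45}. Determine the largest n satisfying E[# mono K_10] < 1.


We need C(n, 10) · 3^{1 − 45} < 1, i.e. C(n, 10) < 3^{45 − 1} = 984770902183611232881.
Check values of n near the boundary:
  n = 571: C(571, 10) = 937951290893172842001; 937951290893172842001 < 984770902183611232881? YES
  n = 572: C(572, 10) = 954640815642161682606; 954640815642161682606 < 984770902183611232881? YES
  n = 573: C(573, 10) = 971597135635805762226; 971597135635805762226 < 984770902183611232881? YES
  n = 574: C(574, 10) = 988824035203816502691; 988824035203816502691 < 984770902183611232881? NO
The largest n with C(n, 10) < 984770902183611232881 is n = 573 (where E[X] = 35985079097622435638/36472996377170786403 ≈ 0.986623). Hence R_3(10) > 573, i.e. R_3(10) ≥ 574.

Largest n = 573; hence R_3(10) > 573.


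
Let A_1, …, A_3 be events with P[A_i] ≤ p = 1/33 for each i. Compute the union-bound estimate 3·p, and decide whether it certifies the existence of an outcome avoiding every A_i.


Union bound: P[∪_{i=1}^{3} A_i] ≤ Σ_i P[A_i] ≤ 3·p = 3·(1/33) = 1/11.
Numerically: 1/11 ≈ 0.091.
Is 1/11 < 1? YES.
Since P[∪ A_i] ≤ 1/11 < 1, the complement has P[∩ A_i^c] ≥ 1 − 1/11 = 10/11 > 0, so some outcome avoids every A_i.

3·p = 1/11 ≈ 0.091; existence CERTIFIED by the union bound.


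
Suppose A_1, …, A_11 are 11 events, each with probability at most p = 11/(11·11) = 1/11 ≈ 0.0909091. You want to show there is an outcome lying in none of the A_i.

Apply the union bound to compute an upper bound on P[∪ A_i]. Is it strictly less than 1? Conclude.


Union bound: P[∪_{i=1}^{11} A_i] ≤ Σ_i P[A_i] ≤ 11·p = 11·(1/11) = 1.
Numerically: 1 ≈ 1.0000000.
Is 1 < 1? NO.
Since the bound 1 is ≥ 1, the union bound is uninformative here; it does NOT by itself certify existence.

11·p = 1 ≈ 1.0000000; existence NOT certified by the union bound.


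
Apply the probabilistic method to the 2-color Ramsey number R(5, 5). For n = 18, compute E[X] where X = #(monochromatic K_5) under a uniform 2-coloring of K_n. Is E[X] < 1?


E[X] = C(18, 5) · 2^{1 − 10} = 8568 · 2^{−9} = 8568/512.
As a reduced fraction: E[X] = 1071/64 ≈ 16.7344.
Is E[X] < 1? NO.
Since E[X] ≥ 1, the first-moment bound is inconclusive at n = 18; it does NOT by itself certify R(5, 5) > 18.

E[X] = 1071/64 ≈ 16.7344; E[X] ≥ 1; first-moment method inconclusive here.


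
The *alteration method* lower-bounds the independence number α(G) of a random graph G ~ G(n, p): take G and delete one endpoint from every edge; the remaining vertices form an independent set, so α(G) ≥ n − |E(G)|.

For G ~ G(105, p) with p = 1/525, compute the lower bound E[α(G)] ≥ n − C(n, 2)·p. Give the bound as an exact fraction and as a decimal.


E[|E(G)|] = C(105, 2)·p = 5460 · (1/525) = 52/5.
E[α(G)] ≥ n − E[|E(G)|] = 105 − 52/5 = 473/5.
Numerically: ≈ 94.6000.
(This is only a lower bound; the true E[α(G)] may be larger.)

E[α(G)] ≥ 473/5 ≈ 94.6000.


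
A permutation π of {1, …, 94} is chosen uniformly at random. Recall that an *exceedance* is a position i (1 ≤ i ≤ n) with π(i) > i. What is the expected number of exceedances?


Write X = Σ_{i=1}^{94} X_i, where X_i = 1_{π(i) > i}.
For each fixed i, π(i) is uniform over {1, …, 94} (marginal of a uniform permutation), so P[π(i) > i] = (n − i)/n. Summing: Σ_{i=1}^{94} (n − i)/n = (0 + 1 + … + 93)/94 = 94(94 − 1)/(2·94) = (94 − 1)/2.
Hence E[X] = Σ_{i=1}^{94} (94 − i)/94 = 93/2 ≈ 46.5000.

E[X] = 93/2 = 46.5000.


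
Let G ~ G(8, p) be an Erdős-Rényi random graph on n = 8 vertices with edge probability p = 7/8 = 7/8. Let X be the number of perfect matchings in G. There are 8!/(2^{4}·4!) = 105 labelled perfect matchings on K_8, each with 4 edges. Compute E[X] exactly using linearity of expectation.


K_8 has 8!/(2^{4}·4!) = 105 labelled perfect matchings.
For each such perfect matching H, let X_H = 1 if all 4 edges of H are present in G. Then P[X_H = 1] = p^{4} = (7/8)^{4} = 2401/4096.
By linearity of expectation: E[X] = Σ_H E[X_H] = 105 · p^{4} = 105 · 2401/4096 = 252105/4096.
Numerically: E[X] ≈ 61.55.

E[X] = 105 · (7/8)^{4} = 252105/4096 ≈ 61.55.


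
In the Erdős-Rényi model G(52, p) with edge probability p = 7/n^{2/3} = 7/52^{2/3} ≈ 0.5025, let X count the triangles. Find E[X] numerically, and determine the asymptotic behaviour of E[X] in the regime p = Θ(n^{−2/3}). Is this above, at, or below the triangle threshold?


Number of potential triangles: C(52, 3) = 22100.
Each occurs with probability p³ ≈ (0.5025)³ ≈ 1.268491e-01.
By linearity: E[X] = C(52, 3)·p³ ≈ 22100 · 1.268491e-01 ≈ 2803.3654.
Since α = 2/3 < 1, p = c/n^{2/3} ≫ 1/n is above the triangle threshold p ~ 1/n. Asymptotically E[X] ~ (c³/6)·n^{3(1−α)} = (7³/6)·n^{1} → ∞; triangles are abundant w.h.p.

E[X] ≈ 2803.3654; in regime p = Θ(1/n^{2/3}) E[X] diverges (above the triangle threshold p ~ 1/n).


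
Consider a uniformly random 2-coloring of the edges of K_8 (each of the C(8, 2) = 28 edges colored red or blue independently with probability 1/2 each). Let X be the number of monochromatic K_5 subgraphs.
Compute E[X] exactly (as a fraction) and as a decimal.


Let X = Σ_S X_S over the C(8, 5) = 56 subsets S of size 5, where X_S = 1 if the K_5 on S is monochromatic.
For a fixed S, the K_5 on S has C(5, 2) = 10 edges. P[all 10 edges red] = (1/2)^10, and likewise for blue, so P[monochromatic] = 2·(1/2)^10 = 2^{1 − 10} = 1/512.
By linearity of expectation: E[X] = C(8, 5) · 2^{1 − 10} = 56 · 1/512 = 7/64.
Numerically: E[X] ≈ 0.109.

E[X] = C(8,5)·2^(1−C(5,2)) = 7/64 ≈ 0.109.


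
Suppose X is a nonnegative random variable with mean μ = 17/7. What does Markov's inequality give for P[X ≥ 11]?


μ = E[X] = 17/7, a = 11.
Markov: P[X ≥ 11] ≤ μ/a = (17/7)/11 = 17/77.
Numerically: ≈ 0.2208.
(Since a = 11 > μ = 2.4286, the bound 17/77 is < 1 and informative.)

P[X ≥ 11] ≤ 17/77 ≈ 0.2208.


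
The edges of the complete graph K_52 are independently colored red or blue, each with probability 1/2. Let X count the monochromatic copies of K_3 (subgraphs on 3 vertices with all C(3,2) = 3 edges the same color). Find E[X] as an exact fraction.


Let X = Σ_S X_S over the C(52, 3) = 22100 subsets S of size 3, where X_S = 1 if the K_3 on S is monochromatic.
For a fixed S, the K_3 on S has C(3, 2) = 3 edges. P[all 3 edges red] = (1/2)^3, and likewise for blue, so P[monochromatic] = 2·(1/2)^3 = 2^{1 − 3} = 1/4.
Summing: E[X] = C(52, 3) · 2^{1 − 3} = 22100 · 1/4 = 5525.
Numerically: E[X] ≈ 5525.0000.

E[X] = C(52,3)·2^(1−C(3,2)) = 5525 ≈ 5525.0000.


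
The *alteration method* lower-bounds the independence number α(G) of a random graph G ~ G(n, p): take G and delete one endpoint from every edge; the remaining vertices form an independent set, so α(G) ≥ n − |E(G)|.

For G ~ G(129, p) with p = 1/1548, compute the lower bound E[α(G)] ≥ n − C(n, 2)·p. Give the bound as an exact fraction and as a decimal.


E[|E(G)|] = C(129, 2)·p = 8256 · (1/1548) = 16/3.
E[α(G)] ≥ n − E[|E(G)|] = 129 − 16/3 = 371/3.
Numerically: ≈ 123.667.
(This is only a lower bound; the true E[α(G)] may be larger.)

E[α(G)] ≥ 371/3 ≈ 123.667.


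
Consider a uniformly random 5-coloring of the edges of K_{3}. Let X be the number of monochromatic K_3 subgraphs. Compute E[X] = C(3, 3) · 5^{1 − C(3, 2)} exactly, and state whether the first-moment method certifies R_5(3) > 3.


E[X] = C(3, 3) · 5^{1 − 3} = 1 · 5^{−2} = 1/25.
As a reduced fraction: E[X] = 1/25 ≈ 0.0400.
Is E[X] < 1? YES.
Since E[X] < 1, there exists a 5-coloring of K_{3} with no monochromatic K_3; hence R_5(3) > 3.

E[X] = 1/25 ≈ 0.0400; E[X] < 1, so R_5(3) > 3.


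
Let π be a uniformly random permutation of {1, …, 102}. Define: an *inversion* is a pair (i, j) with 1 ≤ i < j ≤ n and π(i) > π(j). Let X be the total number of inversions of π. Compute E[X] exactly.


Write X = Σ X_I over the C(102, 2) = 5151 pairs i < j, with X_I the indicator of one inversion.
There are 5151 indicators.
For each fixed pair i < j, the values π(i) and π(j) are two distinct elements of {1, …, 102} in uniformly random order; by symmetry P[π(i) > π(j)] = 1/2.
By linearity: E[X] = 5151 · (1/2) = C(102, 2) · (1/2) = 5151/2 = 5151/2 ≈ 2575.500000.

E[X] = 5151/2 = 2575.500000.


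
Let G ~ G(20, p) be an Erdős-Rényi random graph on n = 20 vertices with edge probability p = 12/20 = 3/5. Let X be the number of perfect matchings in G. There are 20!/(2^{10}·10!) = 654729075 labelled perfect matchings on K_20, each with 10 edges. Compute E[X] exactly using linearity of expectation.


K_20 has 20!/(2^{10}·10!) = 654729075 labelled perfect matchings.
For each such perfect matching H, let X_H = 1 if all 10 edges of H are present in G. Then P[X_H = 1] = p^{10} = (3/5)^{10} = 59049/9765625.
Summing the indicators: E[X] = Σ_H E[X_H] = 654729075 · p^{10} = 654729075 · 59049/9765625 = 1546443885987/390625.
Numerically: E[X] ≈ 3.96e+06.

E[X] = 654729075 · (3/5)^{10} = 1546443885987/390625 ≈ 3.96e+06.


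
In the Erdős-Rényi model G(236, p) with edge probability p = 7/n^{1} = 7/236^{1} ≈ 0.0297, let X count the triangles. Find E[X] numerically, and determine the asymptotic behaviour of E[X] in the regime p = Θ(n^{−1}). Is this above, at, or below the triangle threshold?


Number of potential triangles: C(236, 3) = 2162940.
Each occurs with probability p³ ≈ (0.0297)³ ≈ 2.60950e-05.
By linearity: E[X] = C(236, 3)·p³ ≈ 2162940 · 2.60950e-05 ≈ 56.442.
Here α = 1, so p = 7/n is exactly at the triangle threshold p ~ 1/n. Asymptotically E[X] → c³/6 = 7³/6 = 343/6 ≈ 57.167, a bounded constant. In this regime the triangle count is asymptotically Poisson(c³/6).

E[X] ≈ 56.442; in regime p = Θ(1/n^{1}) E[X] stays bounded (at the triangle threshold p ~ 1/n).


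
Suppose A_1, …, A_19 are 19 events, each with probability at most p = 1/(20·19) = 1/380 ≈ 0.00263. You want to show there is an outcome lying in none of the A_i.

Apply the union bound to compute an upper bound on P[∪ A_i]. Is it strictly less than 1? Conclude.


Union bound: P[∪_{i=1}^{19} A_i] ≤ Σ_i P[A_i] ≤ 19·p = 19·(1/380) = 1/20.
Numerically: 1/20 ≈ 0.05000.
Is 1/20 < 1? YES.
Since P[∪ A_i] ≤ 1/20 < 1, the complement has P[∩ A_i^c] ≥ 1 − 1/20 = 19/20 > 0, so some outcome avoids every A_i.

19·p = 1/20 ≈ 0.05000; existence CERTIFIED by the union bound.


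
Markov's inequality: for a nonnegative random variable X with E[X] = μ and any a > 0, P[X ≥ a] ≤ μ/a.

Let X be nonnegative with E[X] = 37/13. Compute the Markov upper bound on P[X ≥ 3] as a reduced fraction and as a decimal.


μ = E[X] = 37/13, a = 3.
Markov: P[X ≥ 3] ≤ μ/a = (37/13)/3 = 37/39.
Numerically: ≈ 0.948718.
(Since a = 3 > μ = 2.846154, the bound 37/39 is < 1 and informative.)

P[X ≥ 3] ≤ 37/39 ≈ 0.948718.


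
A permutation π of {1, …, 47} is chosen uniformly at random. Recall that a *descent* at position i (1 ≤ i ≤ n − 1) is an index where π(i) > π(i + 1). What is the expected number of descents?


Write X = Σ X_I over i = 1, …, 46, with X_I the indicator of one descent.
There are 46 indicators.
For each fixed i, the pair (π(i), π(i+1)) is a uniformly random ordered pair of distinct values from {1, …, 47}; by symmetry P[π(i) > π(i+1)] = 1/2.
By linearity: E[X] = 46 · (1/2) = (47 − 1) · (1/2) = 23 ≈ 23.00000.

E[X] = 23 = 23.00000.


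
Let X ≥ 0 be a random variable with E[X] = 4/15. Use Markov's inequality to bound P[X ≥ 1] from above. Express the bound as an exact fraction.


μ = E[X] = 4/15, a = 1.
Markov: P[X ≥ 1] ≤ μ/a = (4/15)/1 = 4/15.
Numerically: ≈ 0.2667.
(Since a = 1 > μ = 0.2667, the bound 4/15 is < 1 and informative.)

P[X ≥ 1] ≤ 4/15 ≈ 0.2667.


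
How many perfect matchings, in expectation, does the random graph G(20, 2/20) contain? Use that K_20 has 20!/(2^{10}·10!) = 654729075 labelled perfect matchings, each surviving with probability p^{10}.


K_20 has 20!/(2^{10}·10!) = 654729075 labelled perfect matchings.
For each such perfect matching H, let X_H = 1 if all 10 edges of H are present in G. Then P[X_H = 1] = p^{10} = (1/10)^{10} = 1/10000000000.
By linearity of expectation: E[X] = Σ_H E[X_H] = 654729075 · p^{10} = 654729075 · 1/10000000000 = 26189163/400000000.
Numerically: E[X] ≈ 0.0654729.

E[X] = 654729075 · (1/10)^{10} = 26189163/400000000 ≈ 0.0654729.


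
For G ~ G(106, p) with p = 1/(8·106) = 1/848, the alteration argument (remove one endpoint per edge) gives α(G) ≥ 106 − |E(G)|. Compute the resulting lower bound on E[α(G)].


E[|E(G)|] = C(106, 2)·p = 5565 · (1/848) = 105/16.
E[α(G)] ≥ n − E[|E(G)|] = 106 − 105/16 = 1591/16.
Numerically: ≈ 99.4375.
(This is only a lower bound; the true E[α(G)] may be larger.)

E[α(G)] ≥ 1591/16 ≈ 99.4375.


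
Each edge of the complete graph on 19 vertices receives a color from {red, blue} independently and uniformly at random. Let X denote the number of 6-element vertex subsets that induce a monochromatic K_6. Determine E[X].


Let X = Σ_S X_S over the C(19, 6) = 27132 subsets S of size 6, where X_S = 1 if the K_6 on S is monochromatic.
For a fixed S, the K_6 on S has C(6, 2) = 15 edges. P[all 15 edges red] = (1/2)^15, and likewise for blue, so P[monochromatic] = 2·(1/2)^15 = 2^{1 − 15} = 1/16384.
By linearity: E[X] = C(19, 6) · 2^{1 − 15} = 27132 · 1/16384 = 6783/4096.
Numerically: E[X] ≈ 1.656.

E[X] = C(19,6)·2^(1−C(6,2)) = 6783/4096 ≈ 1.656.


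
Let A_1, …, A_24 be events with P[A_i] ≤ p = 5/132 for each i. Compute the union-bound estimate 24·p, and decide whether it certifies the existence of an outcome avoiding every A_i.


Union bound: P[∪_{i=1}^{24} A_i] ≤ Σ_i P[A_i] ≤ 24·p = 24·(5/132) = 10/11.
Numerically: 10/11 ≈ 0.9090909.
Is 10/11 < 1? YES.
Since P[∪ A_i] ≤ 10/11 < 1, the complement has P[∩ A_i^c] ≥ 1 − 10/11 = 1/11 > 0, so some outcome avoids every A_i.

24·p = 10/11 ≈ 0.9090909; existence CERTIFIED by the union bound.


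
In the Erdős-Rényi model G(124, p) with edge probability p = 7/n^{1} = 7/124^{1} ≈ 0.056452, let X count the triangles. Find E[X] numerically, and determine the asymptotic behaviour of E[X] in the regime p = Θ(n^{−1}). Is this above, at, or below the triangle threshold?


Number of potential triangles: C(124, 3) = 310124.
Each occurs with probability p³ ≈ (0.056452)³ ≈ 1.7989913e-04.
By linearity: E[X] = C(124, 3)·p³ ≈ 310124 · 1.7989913e-04 ≈ 55.79104.
Here α = 1, so p = 7/n is exactly at the triangle threshold p ~ 1/n. Asymptotically E[X] → c³/6 = 7³/6 = 343/6 ≈ 57.16667, a bounded constant. In this regime the triangle count is asymptotically Poisson(c³/6).

E[X] ≈ 55.79104; in regime p = Θ(1/n^{1}) E[X] stays bounded (at the triangle threshold p ~ 1/n).


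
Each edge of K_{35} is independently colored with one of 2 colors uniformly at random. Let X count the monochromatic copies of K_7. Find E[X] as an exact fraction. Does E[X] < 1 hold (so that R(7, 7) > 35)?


E[X] = C(35, 7) · 2^{1 − 21} = 6724520 · 2^{−20} = 6724520/1048576.
As a reduced fraction: E[X] = 840565/131072 ≈ 6.413002.
Is E[X] < 1? NO.
Since E[X] ≥ 1, the first-moment bound is inconclusive at n = 35; it does NOT by itself certify R(7, 7) > 35.

E[X] = 840565/131072 ≈ 6.413002; E[X] ≥ 1; first-moment method inconclusive here.


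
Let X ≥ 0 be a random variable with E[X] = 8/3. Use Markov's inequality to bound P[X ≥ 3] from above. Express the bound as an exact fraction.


μ = E[X] = 8/3, a = 3.
Markov: P[X ≥ 3] ≤ μ/a = (8/3)/3 = 8/9.
Numerically: ≈ 0.888889.
(Since a = 3 > μ = 2.666667, the bound 8/9 is < 1 and informative.)

P[X ≥ 3] ≤ 8/9 ≈ 0.888889.


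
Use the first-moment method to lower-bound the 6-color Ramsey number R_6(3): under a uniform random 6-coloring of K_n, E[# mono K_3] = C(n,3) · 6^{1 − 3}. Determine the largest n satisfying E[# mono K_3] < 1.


We need C(n, 3) · 6^{1 − 3} < 1, i.e. C(n, 3) < 6^{3 − 1} = 36.
Check values of n near the boundary:
  n = 4: C(4, 3) = 4; 4 < 36? YES
  n = 5: C(5, 3) = 10; 10 < 36? YES
  n = 6: C(6, 3) = 20; 20 < 36? YES
  n = 7: C(7, 3) = 35; 35 < 36? YES
  n = 8: C(8, 3) = 56; 56 < 36? NO
  n = 9: C(9, 3) = 84; 84 < 36? NO
  n = 10: C(10, 3) = 120; 120 < 36? NO
The largest n with C(n, 3) < 36 is n = 7 (where E[X] = 35/36 ≈ 0.97222). Hence R_6(3) > 7, i.e. R_6(3) ≥ 8.

Largest n = 7; hence R_6(3) > 7.
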